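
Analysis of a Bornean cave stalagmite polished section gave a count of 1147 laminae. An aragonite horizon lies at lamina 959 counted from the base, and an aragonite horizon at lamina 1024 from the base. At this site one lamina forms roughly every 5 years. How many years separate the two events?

Separation: 1024 − 959 = 65 laminae.
65 laminae at 5 years each span 65 × 5 = 325 years.

325 years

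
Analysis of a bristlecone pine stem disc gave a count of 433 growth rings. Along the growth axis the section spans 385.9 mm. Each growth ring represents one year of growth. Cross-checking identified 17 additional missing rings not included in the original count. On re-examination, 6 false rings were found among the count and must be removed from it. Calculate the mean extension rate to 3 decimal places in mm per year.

After corrections the count is 433 − 6 + 17 = 444 growth rings.
385.9 mm over 444 years gives 385.9 / 444 ≈ 0.869 mm per year.

0.869 mm per year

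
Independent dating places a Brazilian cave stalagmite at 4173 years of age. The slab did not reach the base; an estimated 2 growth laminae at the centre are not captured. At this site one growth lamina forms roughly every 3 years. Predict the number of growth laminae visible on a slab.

One growth lamina every 3 years means 4173 / 3 = 1391 growth laminae.
1391 − 2 missed = 1389 growth laminae expected in the prepared section.

1389 growth laminae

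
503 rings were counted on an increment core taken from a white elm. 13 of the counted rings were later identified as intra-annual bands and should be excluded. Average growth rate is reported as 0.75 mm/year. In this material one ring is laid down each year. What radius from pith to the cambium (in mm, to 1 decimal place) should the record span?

After corrections the count is 503 − 13 = 490 rings.
490 years at 0.75 mm/year gives 0.75 × 490 = 367.5 mm.

367.5 mm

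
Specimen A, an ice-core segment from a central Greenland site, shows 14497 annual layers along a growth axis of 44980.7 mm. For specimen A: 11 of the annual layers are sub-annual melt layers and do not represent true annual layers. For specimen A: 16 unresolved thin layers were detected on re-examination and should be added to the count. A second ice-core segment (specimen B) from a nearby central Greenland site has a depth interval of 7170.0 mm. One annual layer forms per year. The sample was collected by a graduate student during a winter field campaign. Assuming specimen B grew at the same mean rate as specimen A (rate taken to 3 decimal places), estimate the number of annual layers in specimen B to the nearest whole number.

Specimen A: adjusted count: 14497 − 11 + 16 = 14502 annual layers.
A: Extension rate ≈ 44980.7 / 14502 = 3.102 mm per year.
B spans 7170.0 / 3.102 = 2311.41 years ≈ 2311 annual layers.

2311 annual layers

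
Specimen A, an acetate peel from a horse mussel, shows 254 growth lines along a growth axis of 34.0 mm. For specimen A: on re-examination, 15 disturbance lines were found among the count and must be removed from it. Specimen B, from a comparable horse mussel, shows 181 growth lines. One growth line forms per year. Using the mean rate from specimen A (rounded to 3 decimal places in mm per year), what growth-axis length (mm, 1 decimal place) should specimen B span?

25.7 mm

Specimen A: correcting the raw count gives 254 − 15 = 239 true growth lines.
A: 34.0 mm over 239 years gives 34.0 / 239 ≈ 0.142 mm/year.
B's length ≈ 0.142 × 181 = 25.7 mm.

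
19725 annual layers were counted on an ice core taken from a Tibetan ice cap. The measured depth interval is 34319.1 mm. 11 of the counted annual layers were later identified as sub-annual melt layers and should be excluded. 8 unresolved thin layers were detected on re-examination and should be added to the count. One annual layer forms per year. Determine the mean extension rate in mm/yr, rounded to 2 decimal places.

1.74 mm/yr

After corrections the count is 19725 − 11 + 8 = 19722 annual layers.
Extension rate ≈ 34319.1 / 19722 = 1.74 mm/yr.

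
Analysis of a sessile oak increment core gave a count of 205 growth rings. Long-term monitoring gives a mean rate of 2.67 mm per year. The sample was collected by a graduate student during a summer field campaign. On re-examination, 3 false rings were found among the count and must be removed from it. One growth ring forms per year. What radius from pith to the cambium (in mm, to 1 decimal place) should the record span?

Adjusted count: 205 − 3 = 202 growth rings.
202 years at 2.67 mm/year gives 2.67 × 202 = 539.3 mm.

539.3 mm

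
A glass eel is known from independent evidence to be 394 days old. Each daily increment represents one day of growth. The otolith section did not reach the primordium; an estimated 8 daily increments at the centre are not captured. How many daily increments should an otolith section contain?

One daily increment per day gives 394 daily increments over 394 days.
394 − 8 missed = 386 daily increments expected in the prepared section.

386 daily increments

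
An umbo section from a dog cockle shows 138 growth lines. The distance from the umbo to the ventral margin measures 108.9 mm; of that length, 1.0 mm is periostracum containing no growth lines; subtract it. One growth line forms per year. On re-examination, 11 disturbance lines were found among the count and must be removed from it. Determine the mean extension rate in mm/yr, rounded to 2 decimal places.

After corrections the count is 138 − 11 = 127 growth lines.
The growth record spans 108.9 − 1.0 = 107.9 mm.
Mean rate = 107.9 mm / 127 years ≈ 0.85 mm/yr.

0.85 mm/yr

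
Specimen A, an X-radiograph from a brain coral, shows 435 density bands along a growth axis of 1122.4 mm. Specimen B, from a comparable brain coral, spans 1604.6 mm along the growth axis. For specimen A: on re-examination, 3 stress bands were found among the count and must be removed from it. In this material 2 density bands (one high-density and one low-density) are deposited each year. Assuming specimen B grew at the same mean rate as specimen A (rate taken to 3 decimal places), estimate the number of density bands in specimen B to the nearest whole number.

618 density bands

Specimen A: after corrections the count is 435 − 3 = 432 density bands.
Specimen A: with 2 density bands per year, 432 / 2 = 216 years.
A: Mean rate = 1122.4 mm / 216 years ≈ 5.196 mm per year.
For B, 1604.6 / 5.196 = 308.81 years; at 2 density bands per year that is 308.81 × 2 ≈ 618 density bands.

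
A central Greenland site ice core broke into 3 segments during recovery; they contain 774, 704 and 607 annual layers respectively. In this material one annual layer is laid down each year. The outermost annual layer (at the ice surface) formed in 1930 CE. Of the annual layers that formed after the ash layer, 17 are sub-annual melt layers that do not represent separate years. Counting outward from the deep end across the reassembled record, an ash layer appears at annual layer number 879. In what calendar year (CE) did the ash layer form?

Total annual layers = 774 + 704 + 607 = 2085.
Between annual layer 879 and the ice surface there are 2085 − 879 = 1206 annual layers.
Removing the 17 false annual layers leaves 1206 − 17 = 1189 true annual layers beyond the ash layer.
1930 − 1189 = 741 CE.

741 CE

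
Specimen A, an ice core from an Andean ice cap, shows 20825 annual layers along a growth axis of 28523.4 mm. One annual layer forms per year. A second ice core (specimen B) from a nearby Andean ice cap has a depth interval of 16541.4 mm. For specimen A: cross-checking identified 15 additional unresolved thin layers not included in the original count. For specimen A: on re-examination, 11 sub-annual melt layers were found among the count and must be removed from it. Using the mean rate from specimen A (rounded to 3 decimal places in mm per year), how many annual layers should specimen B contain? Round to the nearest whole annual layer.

Specimen A: after corrections the count is 20825 − 11 + 15 = 20829 annual layers.
A: Extension rate ≈ 28523.4 / 20829 = 1.369 mm/yr.
For B, 16541.4 / 1.369 = 12082.83 years ≈ 12083 annual layers.

12083 annual layers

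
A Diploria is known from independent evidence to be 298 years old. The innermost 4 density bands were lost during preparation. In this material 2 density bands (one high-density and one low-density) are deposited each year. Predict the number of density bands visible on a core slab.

592 density bands

298 years at 2 density bands per year gives 298 × 2 = 596 density bands.
Less the 4 uncaptured density bands: 596 − 4 = 592.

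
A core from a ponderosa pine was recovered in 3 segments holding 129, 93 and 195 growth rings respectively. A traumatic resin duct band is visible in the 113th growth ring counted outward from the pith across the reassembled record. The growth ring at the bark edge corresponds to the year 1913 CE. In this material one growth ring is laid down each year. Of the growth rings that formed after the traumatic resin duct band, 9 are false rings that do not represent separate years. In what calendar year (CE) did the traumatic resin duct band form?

Total growth rings = 129 + 93 + 195 = 417.
The traumatic resin duct band sits at growth ring 113 from the pith, so 417 − 113 = 304 growth rings formed after it.
Excluding 9 false growth rings: 304 − 9 = 295.
1913 − 295 = 1618 CE.

1618 CE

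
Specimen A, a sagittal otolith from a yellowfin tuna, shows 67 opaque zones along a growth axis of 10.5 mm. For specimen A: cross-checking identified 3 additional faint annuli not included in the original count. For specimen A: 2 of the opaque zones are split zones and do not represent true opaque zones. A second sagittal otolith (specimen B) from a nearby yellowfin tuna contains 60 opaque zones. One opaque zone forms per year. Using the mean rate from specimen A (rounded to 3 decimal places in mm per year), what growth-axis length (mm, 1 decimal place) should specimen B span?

9.2 mm

Specimen A: true opaque zone count = 67 − 2 + 3 = 68.
A: Extension rate ≈ 10.5 / 68 = 0.154 mm per year.
Length of B = 0.154 × 60 = 9.2 mm.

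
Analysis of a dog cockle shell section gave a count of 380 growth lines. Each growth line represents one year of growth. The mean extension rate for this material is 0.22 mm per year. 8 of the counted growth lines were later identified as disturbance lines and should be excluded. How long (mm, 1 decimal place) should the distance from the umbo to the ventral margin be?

81.8 mm

True growth line count = 380 − 8 = 372.
Length ≈ 0.22 × 372 = 81.8 mm.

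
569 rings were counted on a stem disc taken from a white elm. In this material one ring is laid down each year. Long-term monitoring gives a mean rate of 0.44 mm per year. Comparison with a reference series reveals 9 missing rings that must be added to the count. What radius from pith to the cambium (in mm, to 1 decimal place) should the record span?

254.3 mm

Adjusted count: 569 + 9 = 578 rings.
Predicted length = 0.44 mm/year × 578 years = 254.3 mm.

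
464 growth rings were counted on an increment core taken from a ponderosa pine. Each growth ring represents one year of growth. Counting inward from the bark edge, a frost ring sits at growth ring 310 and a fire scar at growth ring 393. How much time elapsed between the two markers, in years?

83 years

393 − 310 = 83 growth rings lie between the two events.
That is 83 years at one growth ring per year.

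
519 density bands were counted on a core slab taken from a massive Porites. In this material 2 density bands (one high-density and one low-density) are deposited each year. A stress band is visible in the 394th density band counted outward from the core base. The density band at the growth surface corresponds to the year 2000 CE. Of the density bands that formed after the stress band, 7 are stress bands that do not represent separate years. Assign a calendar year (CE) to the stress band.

1941 CE

Between density band 394 and the growth surface there are 519 − 394 = 125 density bands.
Removing the 7 false density bands leaves 125 − 7 = 118 true density bands beyond the stress band.
Dividing by 2 density bands per year: 118 / 2 = 59 years.
Counting back 59 years from 2000 CE places the stress band in 2000 − 59 = 1941 CE.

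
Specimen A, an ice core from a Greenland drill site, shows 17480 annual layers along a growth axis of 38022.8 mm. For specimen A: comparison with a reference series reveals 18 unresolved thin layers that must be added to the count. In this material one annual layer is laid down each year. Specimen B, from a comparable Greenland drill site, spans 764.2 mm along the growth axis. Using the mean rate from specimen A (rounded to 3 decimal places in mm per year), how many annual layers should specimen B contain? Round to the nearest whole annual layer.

352 annual layers

Specimen A: true annual layer count = 17480 + 18 = 17498.
A: Extension rate ≈ 38022.8 / 17498 = 2.173 mm/yr.
Specimen B: 764.2 mm / 2.173 mm per year = 351.68 years ≈ 352 annual layers.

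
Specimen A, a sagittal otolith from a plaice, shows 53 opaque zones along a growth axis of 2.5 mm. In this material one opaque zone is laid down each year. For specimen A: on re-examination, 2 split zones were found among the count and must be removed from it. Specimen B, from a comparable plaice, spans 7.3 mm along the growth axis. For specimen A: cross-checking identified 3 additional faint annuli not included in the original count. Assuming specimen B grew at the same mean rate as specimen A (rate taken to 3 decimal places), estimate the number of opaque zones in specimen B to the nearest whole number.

Specimen A: correcting the raw count gives 53 − 2 + 3 = 54 true opaque zones.
A: Mean rate = 2.5 mm / 54 years ≈ 0.046 mm/yr.
For B, 7.3 / 0.046 = 158.70 years ≈ 159 opaque zones.

159 opaque zones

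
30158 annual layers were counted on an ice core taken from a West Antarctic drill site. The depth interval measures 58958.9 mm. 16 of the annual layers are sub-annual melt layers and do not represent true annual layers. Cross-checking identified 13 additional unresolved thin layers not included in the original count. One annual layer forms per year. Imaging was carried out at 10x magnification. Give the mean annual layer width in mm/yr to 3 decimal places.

1.955 mm/yr

Correcting the raw count gives 30158 − 16 + 13 = 30155 true annual layers.
58958.9 mm over 30155 years gives 58958.9 / 30155 ≈ 1.955 mm/yr.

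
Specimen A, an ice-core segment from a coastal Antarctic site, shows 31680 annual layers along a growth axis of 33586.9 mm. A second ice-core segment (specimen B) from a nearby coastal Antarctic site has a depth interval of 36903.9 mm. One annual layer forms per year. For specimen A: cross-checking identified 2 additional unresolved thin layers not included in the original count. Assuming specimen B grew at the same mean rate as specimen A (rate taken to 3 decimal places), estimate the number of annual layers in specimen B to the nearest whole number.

34815 annual layers

Specimen A: correcting the raw count gives 31680 + 2 = 31682 true annual layers.
A: Extension rate ≈ 33586.9 / 31682 = 1.060 mm/yr.
Specimen B: 36903.9 mm / 1.060 mm per year = 34815.00 years ≈ 34815 annual layers.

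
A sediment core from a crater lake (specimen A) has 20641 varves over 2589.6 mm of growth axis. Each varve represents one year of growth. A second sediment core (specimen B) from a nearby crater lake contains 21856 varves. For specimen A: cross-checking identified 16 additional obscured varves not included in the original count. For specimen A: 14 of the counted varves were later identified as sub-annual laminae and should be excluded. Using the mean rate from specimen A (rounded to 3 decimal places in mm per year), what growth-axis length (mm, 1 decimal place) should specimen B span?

2732.0 mm

Specimen A: after corrections the count is 20641 − 14 + 16 = 20643 varves.
A: Mean rate = 2589.6 mm / 20643 years ≈ 0.125 mm/year.
For B, 0.125 mm/year × 21856 years = 2732.0 mm.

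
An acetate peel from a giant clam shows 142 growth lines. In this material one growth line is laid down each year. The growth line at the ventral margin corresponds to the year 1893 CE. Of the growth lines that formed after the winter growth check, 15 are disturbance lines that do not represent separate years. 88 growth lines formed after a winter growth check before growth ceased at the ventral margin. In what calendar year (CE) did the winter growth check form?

88 growth lines formed after the winter growth check.
Excluding 15 false growth lines: 88 − 15 = 73.
Counting back 73 years from 1893 CE places the winter growth check in 1893 − 73 = 1820 CE.

1820 CE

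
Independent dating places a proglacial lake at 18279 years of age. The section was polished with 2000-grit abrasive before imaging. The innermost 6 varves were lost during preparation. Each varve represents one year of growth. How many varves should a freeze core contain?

At one varve per year, 18279 years correspond to 18279 varves.
18279 − 6 missed = 18273 varves expected in the prepared section.

18273 varves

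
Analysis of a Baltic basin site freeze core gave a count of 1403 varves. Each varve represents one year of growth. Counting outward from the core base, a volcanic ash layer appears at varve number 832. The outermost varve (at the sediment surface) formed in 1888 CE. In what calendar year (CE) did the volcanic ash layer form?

The volcanic ash layer sits at varve 832 from the core base, so 1403 − 832 = 571 varves formed after it.
The varve at the sediment surface is 1888 CE, so the volcanic ash layer dates to 1888 − 571 = 1317 CE.

1317 CE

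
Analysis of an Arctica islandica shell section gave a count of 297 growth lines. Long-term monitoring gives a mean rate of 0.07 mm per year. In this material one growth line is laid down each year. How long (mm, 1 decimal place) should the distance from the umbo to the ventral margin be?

297 years of growth are recorded.
Length ≈ 0.07 × 297 = 20.8 mm.

20.8 mm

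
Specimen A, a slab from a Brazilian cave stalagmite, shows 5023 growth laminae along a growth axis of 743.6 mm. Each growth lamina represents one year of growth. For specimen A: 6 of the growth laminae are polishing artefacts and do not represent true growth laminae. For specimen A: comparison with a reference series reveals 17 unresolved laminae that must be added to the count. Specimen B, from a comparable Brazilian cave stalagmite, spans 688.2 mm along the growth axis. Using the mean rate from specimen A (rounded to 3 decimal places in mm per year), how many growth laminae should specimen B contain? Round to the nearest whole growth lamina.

Specimen A: true growth lamina count = 5023 − 6 + 17 = 5034.
A: Mean rate = 743.6 mm / 5034 years ≈ 0.148 mm/year.
B spans 688.2 / 0.148 = 4650.00 years ≈ 4650 growth laminae.

4650 growth laminae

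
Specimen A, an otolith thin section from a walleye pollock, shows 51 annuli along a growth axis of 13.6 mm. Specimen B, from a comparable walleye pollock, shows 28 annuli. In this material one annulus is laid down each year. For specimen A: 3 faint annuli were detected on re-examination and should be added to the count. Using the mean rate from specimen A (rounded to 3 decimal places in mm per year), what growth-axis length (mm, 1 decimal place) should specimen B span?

7.1 mm

Specimen A: after corrections the count is 51 + 3 = 54 annuli.
A: Extension rate ≈ 13.6 / 54 = 0.252 mm per year.
For B, 0.252 mm/year × 28 years = 7.1 mm.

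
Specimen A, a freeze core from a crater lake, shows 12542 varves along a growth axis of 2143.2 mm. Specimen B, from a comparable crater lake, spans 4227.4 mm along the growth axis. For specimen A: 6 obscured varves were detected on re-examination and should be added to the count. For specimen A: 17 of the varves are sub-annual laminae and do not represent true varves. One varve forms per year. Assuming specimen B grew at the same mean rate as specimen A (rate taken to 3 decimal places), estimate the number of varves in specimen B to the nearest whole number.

24722 varves

Specimen A: after corrections the count is 12542 − 17 + 6 = 12531 varves.
A: 2143.2 mm over 12531 years gives 2143.2 / 12531 ≈ 0.171 mm/year.
B spans 4227.4 / 0.171 = 24721.64 years ≈ 24722 varves.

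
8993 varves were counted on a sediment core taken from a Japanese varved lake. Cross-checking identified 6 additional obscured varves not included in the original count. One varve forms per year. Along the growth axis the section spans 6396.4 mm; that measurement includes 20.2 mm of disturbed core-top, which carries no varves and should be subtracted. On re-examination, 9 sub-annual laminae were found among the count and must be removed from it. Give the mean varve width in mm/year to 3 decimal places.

After corrections the count is 8993 − 9 + 6 = 8990 varves.
The growth record spans 6396.4 − 20.2 = 6376.2 mm.
6376.2 mm over 8990 years gives 6376.2 / 8990 ≈ 0.709 mm/year.

0.709 mm/year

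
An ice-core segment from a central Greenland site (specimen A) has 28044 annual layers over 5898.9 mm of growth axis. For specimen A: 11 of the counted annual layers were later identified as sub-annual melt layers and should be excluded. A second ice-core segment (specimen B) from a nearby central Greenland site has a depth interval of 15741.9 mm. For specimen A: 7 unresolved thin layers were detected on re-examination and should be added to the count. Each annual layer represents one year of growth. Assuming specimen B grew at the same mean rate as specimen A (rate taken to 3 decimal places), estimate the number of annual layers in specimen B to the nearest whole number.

74961 annual layers

Specimen A: true annual layer count = 28044 − 11 + 7 = 28040.
A: Mean rate = 5898.9 mm / 28040 years ≈ 0.210 mm per year.
B spans 15741.9 / 0.210 = 74961.43 years ≈ 74961 annual layers.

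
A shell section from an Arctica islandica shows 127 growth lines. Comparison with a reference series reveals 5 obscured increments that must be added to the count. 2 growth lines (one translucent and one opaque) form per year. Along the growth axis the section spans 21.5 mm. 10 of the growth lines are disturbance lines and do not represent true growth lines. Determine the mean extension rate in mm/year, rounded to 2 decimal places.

0.35 mm/year

Adjusted count: 127 − 10 + 5 = 122 growth lines.
Dividing by 2 growth lines per year: 122 / 2 = 61 years.
Extension rate ≈ 21.5 / 61 = 0.35 mm/year.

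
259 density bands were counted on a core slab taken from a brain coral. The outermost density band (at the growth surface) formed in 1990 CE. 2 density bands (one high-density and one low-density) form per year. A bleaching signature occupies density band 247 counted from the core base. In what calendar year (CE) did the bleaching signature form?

1984 CE

Between density band 247 and the growth surface there are 259 − 247 = 12 density bands.
12 density bands at 2 per year is 12 / 2 = 6 years.
The density band at the growth surface is 1990 CE, so the bleaching signature dates to 1990 − 6 = 1984 CE.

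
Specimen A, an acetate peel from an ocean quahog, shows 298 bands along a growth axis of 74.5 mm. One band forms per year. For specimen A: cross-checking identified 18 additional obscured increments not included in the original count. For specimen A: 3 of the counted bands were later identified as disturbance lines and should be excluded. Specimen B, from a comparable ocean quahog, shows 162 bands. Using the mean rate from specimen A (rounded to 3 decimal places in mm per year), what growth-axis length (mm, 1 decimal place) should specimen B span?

38.6 mm

Specimen A: after corrections the count is 298 − 3 + 18 = 313 bands.
A: 74.5 mm over 313 years gives 74.5 / 313 ≈ 0.238 mm/yr.
Length of B = 0.238 × 162 = 38.6 mm.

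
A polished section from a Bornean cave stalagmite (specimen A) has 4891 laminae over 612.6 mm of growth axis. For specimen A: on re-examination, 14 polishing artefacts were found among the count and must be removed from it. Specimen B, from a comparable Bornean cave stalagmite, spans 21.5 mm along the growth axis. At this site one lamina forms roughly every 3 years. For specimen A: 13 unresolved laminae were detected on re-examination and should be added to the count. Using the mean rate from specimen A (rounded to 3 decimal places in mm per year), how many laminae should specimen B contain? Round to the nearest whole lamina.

171 laminae

Specimen A: correcting the raw count gives 4891 − 14 + 13 = 4890 true laminae.
Specimen A: at 3 years per lamina, 4890 × 3 = 14670 years.
A: Mean rate = 612.6 mm / 14670 years ≈ 0.042 mm/year.
For B, 21.5 / 0.042 = 511.90 years; at 3 years per lamina that is 511.90 / 3 ≈ 171 laminae.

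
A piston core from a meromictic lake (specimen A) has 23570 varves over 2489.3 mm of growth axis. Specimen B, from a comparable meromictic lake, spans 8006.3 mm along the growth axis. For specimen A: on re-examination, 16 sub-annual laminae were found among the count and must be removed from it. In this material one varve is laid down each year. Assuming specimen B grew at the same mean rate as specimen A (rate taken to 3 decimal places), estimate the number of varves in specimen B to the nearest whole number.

Specimen A: true varve count = 23570 − 16 = 23554.
A: 2489.3 mm over 23554 years gives 2489.3 / 23554 ≈ 0.106 mm per year.
Specimen B: 8006.3 mm / 0.106 mm per year = 75531.13 years ≈ 75531 varves.

75531 varves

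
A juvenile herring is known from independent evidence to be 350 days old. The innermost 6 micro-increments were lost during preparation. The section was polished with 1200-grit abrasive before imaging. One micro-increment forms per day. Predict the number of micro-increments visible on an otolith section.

344 micro-increments

At one micro-increment per day, 350 days correspond to 350 micro-increments.
Subtracting the 6 micro-increments not captured gives 350 − 6 = 344 micro-increments in the record.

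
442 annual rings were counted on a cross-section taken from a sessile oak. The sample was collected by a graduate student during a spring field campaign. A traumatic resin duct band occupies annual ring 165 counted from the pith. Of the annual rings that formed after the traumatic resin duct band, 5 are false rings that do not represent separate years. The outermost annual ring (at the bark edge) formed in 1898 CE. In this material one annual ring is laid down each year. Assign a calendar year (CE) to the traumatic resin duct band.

The traumatic resin duct band sits at annual ring 165 from the pith, so 442 − 165 = 277 annual rings formed after it.
277 − 5 false = 272 true annual rings after the traumatic resin duct band.
Counting back 272 years from 1898 CE places the traumatic resin duct band in 1898 − 272 = 1626 CE.

1626 CE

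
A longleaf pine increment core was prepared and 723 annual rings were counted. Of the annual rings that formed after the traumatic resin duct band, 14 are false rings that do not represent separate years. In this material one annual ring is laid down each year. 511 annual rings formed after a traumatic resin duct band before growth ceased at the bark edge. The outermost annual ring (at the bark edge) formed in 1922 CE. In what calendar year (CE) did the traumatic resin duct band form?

There are 511 annual rings younger than the traumatic resin duct band.
Removing the 14 false annual rings leaves 511 − 14 = 497 true annual rings beyond the traumatic resin duct band.
Counting back 497 years from 1922 CE places the traumatic resin duct band in 1922 − 497 = 1425 CE.

1425 CE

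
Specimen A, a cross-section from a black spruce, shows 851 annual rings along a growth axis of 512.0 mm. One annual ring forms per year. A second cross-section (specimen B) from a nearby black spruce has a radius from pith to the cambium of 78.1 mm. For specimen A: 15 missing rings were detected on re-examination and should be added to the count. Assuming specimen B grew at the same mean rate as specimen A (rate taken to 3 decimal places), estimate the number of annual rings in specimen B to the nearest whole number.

Specimen A: after corrections the count is 851 + 15 = 866 annual rings.
A: Extension rate ≈ 512.0 / 866 = 0.591 mm/year.
Specimen B: 78.1 mm / 0.591 mm per year = 132.15 years ≈ 132 annual rings.

132 annual rings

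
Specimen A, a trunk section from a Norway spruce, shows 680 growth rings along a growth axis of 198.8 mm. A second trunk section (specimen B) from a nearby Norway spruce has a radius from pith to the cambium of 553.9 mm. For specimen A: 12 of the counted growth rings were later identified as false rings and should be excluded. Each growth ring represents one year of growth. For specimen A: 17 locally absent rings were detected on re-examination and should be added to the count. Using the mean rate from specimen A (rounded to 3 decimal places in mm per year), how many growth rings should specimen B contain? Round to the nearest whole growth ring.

1910 growth rings

Specimen A: adjusted count: 680 − 12 + 17 = 685 growth rings.
A: Extension rate ≈ 198.8 / 685 = 0.290 mm per year.
For B, 553.9 / 0.290 = 1910.00 years ≈ 1910 growth rings.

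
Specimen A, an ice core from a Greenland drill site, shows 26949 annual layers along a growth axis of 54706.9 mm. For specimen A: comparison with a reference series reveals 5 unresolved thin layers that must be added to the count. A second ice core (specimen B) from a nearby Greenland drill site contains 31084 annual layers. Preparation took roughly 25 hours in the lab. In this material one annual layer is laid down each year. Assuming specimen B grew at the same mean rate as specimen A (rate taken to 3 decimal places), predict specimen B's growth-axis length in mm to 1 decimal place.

Specimen A: true annual layer count = 26949 + 5 = 26954.
A: Extension rate ≈ 54706.9 / 26954 = 2.030 mm/yr.
B's length ≈ 2.030 × 31084 = 63100.5 mm.

63100.5 mm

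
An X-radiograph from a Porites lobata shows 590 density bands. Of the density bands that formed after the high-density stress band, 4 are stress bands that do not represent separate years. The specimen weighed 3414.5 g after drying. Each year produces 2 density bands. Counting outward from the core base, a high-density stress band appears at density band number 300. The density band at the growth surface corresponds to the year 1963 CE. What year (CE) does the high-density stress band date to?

Between density band 300 and the growth surface there are 590 − 300 = 290 density bands.
290 − 4 false = 286 true density bands after the high-density stress band.
With 2 density bands per year, 286 / 2 = 143 years.
Counting back 143 years from 1963 CE places the high-density stress band in 1963 − 143 = 1820 CE.

1820 CE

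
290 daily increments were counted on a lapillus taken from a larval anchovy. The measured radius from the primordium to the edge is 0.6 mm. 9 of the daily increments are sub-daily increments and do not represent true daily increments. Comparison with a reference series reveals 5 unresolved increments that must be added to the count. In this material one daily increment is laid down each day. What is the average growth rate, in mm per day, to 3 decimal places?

0.002 mm per day

Correcting the raw count gives 290 − 9 + 5 = 286 true daily increments.
Mean rate = 0.6 mm / 286 days ≈ 0.002 mm per day.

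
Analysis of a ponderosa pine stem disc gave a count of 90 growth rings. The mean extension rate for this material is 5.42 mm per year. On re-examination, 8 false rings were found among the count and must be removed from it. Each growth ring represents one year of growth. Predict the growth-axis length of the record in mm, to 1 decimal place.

Adjusted count: 90 − 8 = 82 growth rings.
82 years at 5.42 mm/year gives 5.42 × 82 = 444.4 mm.

444.4 mm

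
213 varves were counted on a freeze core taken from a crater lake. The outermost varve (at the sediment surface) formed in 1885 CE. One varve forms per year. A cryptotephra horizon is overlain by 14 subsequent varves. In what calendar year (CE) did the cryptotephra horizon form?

14 varves post-date the cryptotephra horizon.
1885 − 14 = 1871 CE.

1871 CE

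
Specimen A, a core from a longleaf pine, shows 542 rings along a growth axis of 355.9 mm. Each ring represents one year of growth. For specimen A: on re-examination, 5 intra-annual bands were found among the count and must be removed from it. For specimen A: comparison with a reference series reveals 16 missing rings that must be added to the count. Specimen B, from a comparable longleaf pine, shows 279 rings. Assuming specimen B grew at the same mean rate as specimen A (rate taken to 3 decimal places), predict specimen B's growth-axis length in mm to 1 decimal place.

Specimen A: correcting the raw count gives 542 − 5 + 16 = 553 true rings.
A: Mean rate = 355.9 mm / 553 years ≈ 0.644 mm/year.
B's length ≈ 0.644 × 279 = 179.7 mm.

179.7 mm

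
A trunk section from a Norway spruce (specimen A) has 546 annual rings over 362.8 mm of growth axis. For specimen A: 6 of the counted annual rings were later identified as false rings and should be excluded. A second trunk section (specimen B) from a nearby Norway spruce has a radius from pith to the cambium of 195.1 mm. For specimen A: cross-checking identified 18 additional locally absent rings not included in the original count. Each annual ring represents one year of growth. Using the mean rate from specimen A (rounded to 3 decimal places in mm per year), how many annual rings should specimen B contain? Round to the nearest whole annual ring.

Specimen A: after corrections the count is 546 − 6 + 18 = 558 annual rings.
A: Mean rate = 362.8 mm / 558 years ≈ 0.650 mm/yr.
B spans 195.1 / 0.650 = 300.15 years ≈ 300 annual rings.

300 annual rings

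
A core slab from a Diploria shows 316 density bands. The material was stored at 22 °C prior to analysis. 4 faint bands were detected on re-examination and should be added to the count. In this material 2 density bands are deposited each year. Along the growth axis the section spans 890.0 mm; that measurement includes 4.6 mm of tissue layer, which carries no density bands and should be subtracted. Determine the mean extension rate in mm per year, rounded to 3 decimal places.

True density band count = 316 + 4 = 320.
Dividing by 2 density bands per year: 320 / 2 = 160 years.
Removing the 4.6 mm offcut leaves 890.0 − 4.6 = 885.4 mm.
885.4 mm over 160 years gives 885.4 / 160 ≈ 5.534 mm per year.

5.534 mm per year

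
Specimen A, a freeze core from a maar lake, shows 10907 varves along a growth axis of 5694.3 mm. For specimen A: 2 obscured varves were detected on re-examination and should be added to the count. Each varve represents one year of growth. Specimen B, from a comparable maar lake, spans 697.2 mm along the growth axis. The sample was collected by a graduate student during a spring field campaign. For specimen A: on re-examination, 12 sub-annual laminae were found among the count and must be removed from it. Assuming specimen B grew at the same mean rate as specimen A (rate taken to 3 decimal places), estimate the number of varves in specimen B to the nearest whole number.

Specimen A: adjusted count: 10907 − 12 + 2 = 10897 varves.
A: Extension rate ≈ 5694.3 / 10897 = 0.523 mm/year.
For B, 697.2 / 0.523 = 1333.08 years ≈ 1333 varves.

1333 varves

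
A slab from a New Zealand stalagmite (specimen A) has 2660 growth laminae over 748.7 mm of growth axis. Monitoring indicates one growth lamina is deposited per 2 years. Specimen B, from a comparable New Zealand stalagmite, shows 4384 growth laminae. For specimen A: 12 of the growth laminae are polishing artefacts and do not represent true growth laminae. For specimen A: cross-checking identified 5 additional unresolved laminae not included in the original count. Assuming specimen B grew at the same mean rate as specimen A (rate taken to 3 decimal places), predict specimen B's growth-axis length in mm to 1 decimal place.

Specimen A: after corrections the count is 2660 − 12 + 5 = 2653 growth laminae.
Specimen A: at 2 years per growth lamina, 2653 × 2 = 5306 years.
A: 748.7 mm over 5306 years gives 748.7 / 5306 ≈ 0.141 mm/yr.
Specimen B: 4384 growth laminae at 2 years each span 4384 × 2 = 8768 years. B's length ≈ 0.141 × 8768 = 1236.3 mm.

1236.3 mm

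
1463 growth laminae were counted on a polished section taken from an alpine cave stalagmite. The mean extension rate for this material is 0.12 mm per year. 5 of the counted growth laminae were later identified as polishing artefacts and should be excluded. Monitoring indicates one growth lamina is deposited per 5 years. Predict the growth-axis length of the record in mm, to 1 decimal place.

After corrections the count is 1463 − 5 = 1458 growth laminae.
1458 growth laminae at 5 years each span 1458 × 5 = 7290 years.
Length ≈ 0.12 × 7290 = 874.8 mm.

874.8 mm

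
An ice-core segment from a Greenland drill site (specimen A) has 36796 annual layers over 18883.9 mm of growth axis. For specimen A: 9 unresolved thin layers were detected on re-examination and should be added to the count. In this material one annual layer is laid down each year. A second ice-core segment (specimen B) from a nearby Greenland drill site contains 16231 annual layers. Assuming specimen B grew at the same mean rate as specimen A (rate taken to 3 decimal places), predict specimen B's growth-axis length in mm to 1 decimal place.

8326.5 mm

Specimen A: adjusted count: 36796 + 9 = 36805 annual layers.
A: 18883.9 mm over 36805 years gives 18883.9 / 36805 ≈ 0.513 mm per year.
B's length ≈ 0.513 × 16231 = 8326.5 mm.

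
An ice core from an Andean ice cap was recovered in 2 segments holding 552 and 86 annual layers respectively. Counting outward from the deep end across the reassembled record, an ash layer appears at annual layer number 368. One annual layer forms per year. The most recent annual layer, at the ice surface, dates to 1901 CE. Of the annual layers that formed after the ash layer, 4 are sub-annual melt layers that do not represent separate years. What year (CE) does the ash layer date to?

1635 CE

Total annual layers = 552 + 86 = 638.
Between annual layer 368 and the ice surface there are 638 − 368 = 270 annual layers.
Removing the 4 false annual layers leaves 270 − 4 = 266 true annual layers beyond the ash layer.
Counting back 266 years from 1901 CE places the ash layer in 1901 − 266 = 1635 CE.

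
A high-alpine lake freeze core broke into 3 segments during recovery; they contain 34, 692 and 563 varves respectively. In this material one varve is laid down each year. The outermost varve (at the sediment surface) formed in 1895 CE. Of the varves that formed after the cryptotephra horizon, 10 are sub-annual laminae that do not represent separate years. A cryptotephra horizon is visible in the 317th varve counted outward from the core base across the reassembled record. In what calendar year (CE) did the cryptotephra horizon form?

933 CE

Total varves = 34 + 692 + 563 = 1289.
Between varve 317 and the sediment surface there are 1289 − 317 = 972 varves.
Excluding 10 false varves: 972 − 10 = 962.
1895 − 962 = 933 CE.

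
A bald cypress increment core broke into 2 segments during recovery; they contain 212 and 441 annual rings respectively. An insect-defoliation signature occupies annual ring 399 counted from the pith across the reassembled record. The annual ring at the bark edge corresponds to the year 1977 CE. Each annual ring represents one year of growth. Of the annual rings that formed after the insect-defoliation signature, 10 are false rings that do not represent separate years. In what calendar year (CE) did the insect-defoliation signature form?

Total annual rings = 212 + 441 = 653.
Between annual ring 399 and the bark edge there are 653 − 399 = 254 annual rings.
Excluding 10 false annual rings: 254 − 10 = 244.
The annual ring at the bark edge is 1977 CE, so the insect-defoliation signature dates to 1977 − 244 = 1733 CE.

1733 CE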